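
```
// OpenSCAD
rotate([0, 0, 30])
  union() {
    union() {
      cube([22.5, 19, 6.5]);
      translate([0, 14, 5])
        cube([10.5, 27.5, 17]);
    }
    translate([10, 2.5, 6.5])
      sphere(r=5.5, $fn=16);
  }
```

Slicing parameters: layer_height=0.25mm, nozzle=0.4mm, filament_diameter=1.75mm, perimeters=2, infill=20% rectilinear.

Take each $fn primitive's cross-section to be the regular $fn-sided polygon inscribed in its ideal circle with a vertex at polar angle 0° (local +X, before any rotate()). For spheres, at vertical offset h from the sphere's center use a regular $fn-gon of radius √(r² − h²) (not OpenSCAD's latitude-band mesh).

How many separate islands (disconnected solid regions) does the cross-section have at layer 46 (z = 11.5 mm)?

At z = 11.5 mm: the cube is absent (z outside [0, 6.5]); the cube at (0, 14) (footprint 10.5×27.5) is included at this height; Combining (union): only the 10.5×27.5 cube at (0, 14) is present, so the union is just that shape — 1 connected region; the sphere at (10, 2.5): section is a regular 16-gon, circumradius = √(r²−h²) = √(5.5²−5²) = 2.291; Combining (union): the 2 present regions are separate (no shared area or edge), so areas and boundary lengths simply add and each stays a separate island — 2 connected regions; (whole slice rotated 30° about Z — lengths, areas and connectivity unchanged). Overall, the cross-section has 2 separate islands. Island count = 2.

2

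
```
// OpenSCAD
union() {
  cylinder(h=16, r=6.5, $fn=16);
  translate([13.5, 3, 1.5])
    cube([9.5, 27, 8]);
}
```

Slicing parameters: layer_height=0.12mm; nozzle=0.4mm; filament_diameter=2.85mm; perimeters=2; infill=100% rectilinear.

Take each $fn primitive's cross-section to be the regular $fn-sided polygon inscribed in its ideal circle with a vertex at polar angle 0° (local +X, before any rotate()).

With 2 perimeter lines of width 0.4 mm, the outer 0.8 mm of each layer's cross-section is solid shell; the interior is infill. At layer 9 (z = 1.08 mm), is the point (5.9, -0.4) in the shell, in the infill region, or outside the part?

At z = 1.08 mm: the cylinder: section is a regular 16-gon, circumradius r=6.5; the cube at (13.5, 3) does not reach this height (z outside [1.5, 9.5]); Combining (union): only the r=6.5 cylinder is present, so the union is just that shape — 1 connected region. Overall, the cross-section is a single solid region. The nearest boundary edge runs (6.01, -2.49)→(6.50, 0.00); distance from the point to it = 0.51 mm. The point is inside the cross-section, 0.51 mm from the nearest boundary — within the 0.8 mm shell band (2 × 0.4).

shell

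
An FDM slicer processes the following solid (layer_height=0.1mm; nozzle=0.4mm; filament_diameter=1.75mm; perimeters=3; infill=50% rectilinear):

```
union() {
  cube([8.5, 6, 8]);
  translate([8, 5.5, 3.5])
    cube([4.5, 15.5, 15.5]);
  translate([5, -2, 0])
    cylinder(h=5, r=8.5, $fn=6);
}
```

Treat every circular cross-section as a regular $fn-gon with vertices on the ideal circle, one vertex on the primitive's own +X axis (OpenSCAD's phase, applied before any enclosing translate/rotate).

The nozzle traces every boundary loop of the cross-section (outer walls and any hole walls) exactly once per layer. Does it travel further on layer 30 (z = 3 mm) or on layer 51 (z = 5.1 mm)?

Layer 30 (z = 3): the cube (footprint 8.5×6) is included at this height (perimeter 29.00 mm); the cube at (8, 5.5) does not reach this height (z outside [3.5, 19]); the r=8.5 cylinder at (5, -2) contributes a regular 6-gon of circumradius 8.5 (perimeter = 2·6·8.500·sin(180°/6) = 51.00 mm); Merging all regions: the regions partially overlap (shared area 45.08 mm²), so the edge portions inside another operand are dropped and the merged outline is re-measured after clipping — boundary = 52.83 mm. So its perimeter = 52.83 mm. Layer 51 (z = 5.1): the cube (footprint 8.5×6) is included at this height (perimeter 29.00 mm); the 4.5×15.5 cube at (8, 5.5) contributes its full rectangle (perimeter 40.00 mm); the cylinder at (5, -2) is absent (z outside [0, 5]); Taking the union: the regions partially overlap (shared area 0.25 mm²), so the edge portions inside another operand are dropped and the merged outline is re-measured after clipping — boundary = 67.00 mm. So its perimeter = 67.00 mm. Layer 51 is larger (67.00 vs 52.83 mm).

layer 51 (z = 5.1 mm)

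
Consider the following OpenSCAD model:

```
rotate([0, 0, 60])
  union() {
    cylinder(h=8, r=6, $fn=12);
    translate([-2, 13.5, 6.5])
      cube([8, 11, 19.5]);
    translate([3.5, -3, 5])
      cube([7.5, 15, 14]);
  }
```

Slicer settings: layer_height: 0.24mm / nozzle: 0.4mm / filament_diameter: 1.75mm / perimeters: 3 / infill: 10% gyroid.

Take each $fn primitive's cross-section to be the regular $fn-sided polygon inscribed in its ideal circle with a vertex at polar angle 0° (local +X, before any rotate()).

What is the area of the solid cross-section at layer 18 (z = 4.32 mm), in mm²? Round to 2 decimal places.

At z = 4.32 mm: the r=6 cylinder gives a regular 12-gon of circumradius 6 (constant along its height) (area = (12/2)·6.000²·sin(360°/12) = 108.00 mm²); the cube at (-2, 13.5) does not reach this height (z outside [6.5, 26]); the cube at (3.5, -3) is not intersected at this z (z outside [5, 19]); Taking the union: only the r=6 cylinder is present, so the union is just that shape — area = 108.00 mm²; (rotated 60° about Z; rotation is an isometry so areas/perimeters/island counts are preserved). Overall, the cross-section is a single solid region. Net area = 108.00 mm².

108.00 mm²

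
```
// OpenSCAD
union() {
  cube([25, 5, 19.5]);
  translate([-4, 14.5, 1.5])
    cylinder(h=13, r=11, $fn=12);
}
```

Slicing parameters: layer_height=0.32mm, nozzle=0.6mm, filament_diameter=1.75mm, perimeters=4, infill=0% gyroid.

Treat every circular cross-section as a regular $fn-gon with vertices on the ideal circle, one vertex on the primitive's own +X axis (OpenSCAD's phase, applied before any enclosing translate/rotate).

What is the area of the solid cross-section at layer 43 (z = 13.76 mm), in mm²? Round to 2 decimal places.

487.66 mm²

At z = 13.76 mm: the 25×5 cube contributes its full rectangle (area 125.00 mm²); the cylinder at (-4, 14.5): section is a regular 12-gon, circumradius r=11 (area = (12/2)·11.000²·sin(360°/12) = 363.00 mm²); Combining (union): the regions partially overlap — summed areas 488.00 mm² minus the doubly-counted overlap 0.34 mm² gives 487.66 mm² — area = 487.66 mm². Overall, the cross-section is a single solid region. Net area = 487.66 mm².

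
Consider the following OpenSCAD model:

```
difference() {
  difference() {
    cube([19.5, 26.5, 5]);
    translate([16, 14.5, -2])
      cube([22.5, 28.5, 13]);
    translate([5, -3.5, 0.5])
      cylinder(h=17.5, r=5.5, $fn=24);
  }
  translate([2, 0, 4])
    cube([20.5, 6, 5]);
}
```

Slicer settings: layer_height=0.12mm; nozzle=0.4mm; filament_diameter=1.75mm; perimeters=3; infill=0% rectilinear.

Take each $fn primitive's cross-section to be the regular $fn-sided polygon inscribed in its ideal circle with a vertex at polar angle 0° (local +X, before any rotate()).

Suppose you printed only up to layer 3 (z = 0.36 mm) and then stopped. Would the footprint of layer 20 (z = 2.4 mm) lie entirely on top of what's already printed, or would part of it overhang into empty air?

entirely on top

Compare the two slices. At z = 0.36: the 19.5×26.5 cube contributes its full rectangle (area 516.75 mm²); the 22.5×28.5 cube at (16, 14.5) contributes its full rectangle (area 641.25 mm²); the cylinder at (5, -3.5) does not reach this height (z outside [0.5, 18]); Taking the first minus the rest: starting from the 19.5×26.5 cube (516.75 mm²), the 22.5×28.5 cube at (16, 14.5) partially overlaps it — only the 42.00 mm² overlap (of its 641.25 mm²) is removed, clipping the outline — area = 474.75 mm²; the cube at (2, 0) does not reach this height (z outside [4, 9]); Taking the first minus the rest: none of the subtracted shapes is present at this height, so that combined region is unchanged — area = 474.75 mm². At z = 2.4: the 19.5×26.5 cube contributes its full rectangle (area 516.75 mm²); the cube at (16, 14.5) is present — its section is the full 22.5×28.5 rectangle (area 641.25 mm²); the r=5.5 cylinder at (5, -3.5) gives a regular 24-gon of circumradius 5.5 (constant along its height) (area = (24/2)·5.500²·sin(360°/24) = 93.95 mm²); Taking the first minus the rest: starting from the 19.5×26.5 cube (516.75 mm²), the 22.5×28.5 cube at (16, 14.5) partially overlaps it — only the 42.00 mm² overlap (of its 641.25 mm²) is removed, clipping the outline; the r=5.5 cylinder at (5, -3.5) partially overlaps it — only the 11.51 mm² overlap (of its 93.95 mm²) is removed, clipping the outline — area = 463.24 mm²; the cube at (2, 0) does not reach this height (z outside [4, 9]); Taking the first minus the rest: none of the subtracted shapes is present at this height, so the result so far is unchanged — area = 463.24 mm². Checking containment: the cross-section at z = 2.4 is a subset of the cross-section at z = 0.36.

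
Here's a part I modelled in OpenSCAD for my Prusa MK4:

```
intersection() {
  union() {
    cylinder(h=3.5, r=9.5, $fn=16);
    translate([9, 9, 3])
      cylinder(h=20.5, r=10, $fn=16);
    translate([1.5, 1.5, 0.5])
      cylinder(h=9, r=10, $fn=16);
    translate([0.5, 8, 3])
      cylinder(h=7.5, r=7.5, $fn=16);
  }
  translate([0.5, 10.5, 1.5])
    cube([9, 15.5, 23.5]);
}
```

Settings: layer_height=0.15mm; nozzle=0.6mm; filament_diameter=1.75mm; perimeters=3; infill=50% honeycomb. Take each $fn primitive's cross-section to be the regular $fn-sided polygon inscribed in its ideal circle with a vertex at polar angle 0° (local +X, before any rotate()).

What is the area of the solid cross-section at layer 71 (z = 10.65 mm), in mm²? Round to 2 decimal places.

At z = 10.65 mm: the cylinder is not intersected at this z (z outside [0, 3.5]); the r=10 cylinder at (9, 9) gives a regular 16-gon of circumradius 10 (constant along its height) (area = (16/2)·10.000²·sin(360°/16) = 306.15 mm²); the cylinder at (1.5, 1.5) does not reach this height (z outside [0.5, 9.5]); the cylinder at (0.5, 8) does not reach this height (z outside [3, 10.5]); Combining (union): only the r=10 cylinder at (9, 9) is present, so the union is just that shape — area = 306.15 mm²; the 9×15.5 cube at (0.5, 10.5) contributes its full rectangle (area 139.50 mm²); Taking the intersection: the 9×15.5 cube at (0.5, 10.5) partially overlaps the result so far; clipping to the common part keeps 63.32 mm² — area = 63.32 mm². Overall, the cross-section is a single solid region. Net area = 63.32 mm².

63.32 mm²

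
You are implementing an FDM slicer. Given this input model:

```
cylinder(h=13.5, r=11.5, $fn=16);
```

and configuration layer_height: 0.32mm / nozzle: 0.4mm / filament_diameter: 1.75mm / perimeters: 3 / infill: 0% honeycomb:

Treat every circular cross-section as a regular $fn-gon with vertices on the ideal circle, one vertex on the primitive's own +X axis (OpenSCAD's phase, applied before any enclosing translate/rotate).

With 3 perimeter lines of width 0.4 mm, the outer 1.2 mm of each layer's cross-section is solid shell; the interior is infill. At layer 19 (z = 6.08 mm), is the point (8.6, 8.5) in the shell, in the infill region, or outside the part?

At z = 6.08 mm: the r=11.5 cylinder contributes a regular 16-gon of circumradius 11.5. Overall, the cross-section is a single solid region. The nearest boundary edge runs (10.62, 4.40)→(8.13, 8.13); distance from the point to it = 0.60 mm. The point is not inside any of the regions above, so it lies outside the cross-section (0.60 mm from the nearest boundary).

outside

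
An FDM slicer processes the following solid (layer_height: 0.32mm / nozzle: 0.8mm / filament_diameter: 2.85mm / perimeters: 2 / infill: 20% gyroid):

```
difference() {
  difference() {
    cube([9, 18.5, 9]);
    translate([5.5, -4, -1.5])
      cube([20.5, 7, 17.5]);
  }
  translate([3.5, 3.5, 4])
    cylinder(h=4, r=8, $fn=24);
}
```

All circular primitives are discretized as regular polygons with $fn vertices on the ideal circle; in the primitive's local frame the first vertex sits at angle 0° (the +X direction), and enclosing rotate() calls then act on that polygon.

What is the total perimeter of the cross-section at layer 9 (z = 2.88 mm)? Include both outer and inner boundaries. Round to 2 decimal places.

55.00 mm

At z = 2.88 mm: the cube is present — its section is the full 9×18.5 rectangle (perimeter 55.00 mm); the cube at (5.5, -4) (footprint 20.5×7) is included at this height (perimeter 55.00 mm); After the difference (first − rest): starting from the 9×18.5 cube, the 20.5×7 cube at (5.5, -4) partially overlaps it — only the 10.50 mm² overlap (of its 143.50 mm²) is removed, clipping the outline — boundary = 55.00 mm; the cylinder at (3.5, 3.5) does not reach this height (z outside [4, 8]); After the difference (first − rest): none of the subtracted shapes is present at this height, so that combined region is unchanged — boundary = 55.00 mm. Overall, the cross-section is a single solid region. Total boundary length (outer) = 55.00 mm.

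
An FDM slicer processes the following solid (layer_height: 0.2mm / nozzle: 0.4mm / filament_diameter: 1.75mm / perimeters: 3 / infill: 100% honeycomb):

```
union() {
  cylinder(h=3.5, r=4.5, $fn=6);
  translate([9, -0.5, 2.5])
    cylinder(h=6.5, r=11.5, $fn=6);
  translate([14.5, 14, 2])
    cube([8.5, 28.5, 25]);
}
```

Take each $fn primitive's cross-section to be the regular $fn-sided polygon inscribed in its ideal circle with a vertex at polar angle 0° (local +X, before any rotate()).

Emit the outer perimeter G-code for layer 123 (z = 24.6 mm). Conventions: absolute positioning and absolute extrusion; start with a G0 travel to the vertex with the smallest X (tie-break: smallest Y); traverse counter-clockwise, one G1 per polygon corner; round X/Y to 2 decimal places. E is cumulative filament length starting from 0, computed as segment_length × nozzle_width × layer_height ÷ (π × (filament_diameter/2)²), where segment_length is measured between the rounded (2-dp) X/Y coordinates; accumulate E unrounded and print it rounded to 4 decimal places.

At z = 24.6 mm: the cylinder is not intersected at this z (z outside [0, 3.5]); the cylinder at (9, -0.5) is absent (z outside [2.5, 9]); the cube at (14.5, 14) is present — its section is the full 8.5×28.5 rectangle; Taking the union: only the 8.5×28.5 cube at (14.5, 14) is present, so the union is just that shape — 1 connected region. The outline is a single polygon with 4 vertices. Extrusion per mm of travel: 0.4 × 0.2 / (π × 0.875²) = 0.033260. Accumulating E over each segment gives final E = 2.4612.

G0 X14.50 Y14.00 Z24.60
G1 X23.00 Y14.00 E0.2827
G1 X23.00 Y42.50 E1.2306
G1 X14.50 Y42.50 E1.5133
G1 X14.50 Y14.00 E2.4612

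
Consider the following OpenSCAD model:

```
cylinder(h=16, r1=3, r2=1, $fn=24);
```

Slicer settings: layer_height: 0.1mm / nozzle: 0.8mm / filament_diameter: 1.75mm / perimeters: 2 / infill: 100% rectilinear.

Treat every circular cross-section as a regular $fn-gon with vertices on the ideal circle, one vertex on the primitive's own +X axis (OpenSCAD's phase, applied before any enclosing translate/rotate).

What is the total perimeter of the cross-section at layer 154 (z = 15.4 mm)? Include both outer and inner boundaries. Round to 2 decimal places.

At z = 15.4 mm: the cone (r1=3→r2=1) has section circumradius 1.075 here — a regular 24-gon (perimeter = 2·24·1.075·sin(180°/24) = 6.74 mm). Overall, the cross-section is a single solid region. Total boundary length (outer) = 6.74 mm.

6.74 mm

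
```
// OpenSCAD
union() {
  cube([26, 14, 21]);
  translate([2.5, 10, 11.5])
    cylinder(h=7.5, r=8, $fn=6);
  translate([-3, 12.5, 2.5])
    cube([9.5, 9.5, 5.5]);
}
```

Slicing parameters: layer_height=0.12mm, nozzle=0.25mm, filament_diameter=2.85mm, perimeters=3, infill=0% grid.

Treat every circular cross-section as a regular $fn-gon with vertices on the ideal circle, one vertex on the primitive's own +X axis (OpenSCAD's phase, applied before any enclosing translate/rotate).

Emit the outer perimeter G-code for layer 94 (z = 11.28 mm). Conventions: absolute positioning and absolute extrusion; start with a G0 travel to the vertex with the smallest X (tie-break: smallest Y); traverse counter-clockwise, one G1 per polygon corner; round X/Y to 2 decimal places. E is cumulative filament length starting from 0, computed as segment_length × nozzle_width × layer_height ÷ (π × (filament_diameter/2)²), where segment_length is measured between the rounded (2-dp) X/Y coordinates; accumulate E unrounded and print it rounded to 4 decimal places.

G0 X0.00 Y0.00 Z11.28
G1 X26.00 Y0.00 E0.1223
G1 X26.00 Y14.00 E0.1881
G1 X0.00 Y14.00 E0.3104
G1 X0.00 Y0.00 E0.3762

At z = 11.28 mm: the cube (footprint 26×14) is included at this height; the cylinder at (2.5, 10) does not reach this height (z outside [11.5, 19]); the cube at (-3, 12.5) is absent (z outside [2.5, 8]); Merging all regions: only the 26×14 cube is present, so the union is just that shape — 1 connected region. The outline is a single polygon with 4 vertices. Extrusion per mm of travel: 0.25 × 0.12 / (π × 1.425²) = 0.004703. Accumulating E over each segment gives final E = 0.3762.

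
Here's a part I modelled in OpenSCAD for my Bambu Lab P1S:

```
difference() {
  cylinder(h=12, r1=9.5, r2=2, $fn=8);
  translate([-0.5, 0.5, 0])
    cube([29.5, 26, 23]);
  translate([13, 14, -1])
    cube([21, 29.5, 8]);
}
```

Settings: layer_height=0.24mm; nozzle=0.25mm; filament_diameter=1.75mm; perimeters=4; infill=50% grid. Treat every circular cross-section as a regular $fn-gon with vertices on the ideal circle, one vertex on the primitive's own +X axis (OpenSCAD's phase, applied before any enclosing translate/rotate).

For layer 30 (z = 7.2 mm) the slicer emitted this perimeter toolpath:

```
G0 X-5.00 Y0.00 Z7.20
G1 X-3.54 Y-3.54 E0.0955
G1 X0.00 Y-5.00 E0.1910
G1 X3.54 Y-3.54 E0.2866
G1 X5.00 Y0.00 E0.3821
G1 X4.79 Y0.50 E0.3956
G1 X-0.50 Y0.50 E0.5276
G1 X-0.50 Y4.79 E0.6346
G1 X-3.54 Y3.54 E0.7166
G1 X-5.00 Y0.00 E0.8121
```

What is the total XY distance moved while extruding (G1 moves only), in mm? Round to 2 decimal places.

32.56 mm

Sum the Euclidean lengths of each G1 segment: total = 32.56 mm.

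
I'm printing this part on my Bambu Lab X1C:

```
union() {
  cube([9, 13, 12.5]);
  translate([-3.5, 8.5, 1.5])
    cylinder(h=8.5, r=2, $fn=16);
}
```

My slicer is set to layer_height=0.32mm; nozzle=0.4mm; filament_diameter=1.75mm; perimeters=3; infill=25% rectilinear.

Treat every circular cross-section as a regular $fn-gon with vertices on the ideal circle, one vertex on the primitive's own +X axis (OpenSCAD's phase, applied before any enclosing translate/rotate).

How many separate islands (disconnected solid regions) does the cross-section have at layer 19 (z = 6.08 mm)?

At z = 6.08 mm: the cube (footprint 9×13) is included at this height; the r=2 cylinder at (-3.5, 8.5) gives a regular 16-gon of circumradius 2 (constant along its height); Combining (union): the 2 present regions are separate (no shared area or edge), so areas and boundary lengths simply add and each stays a separate island — 2 connected regions. Overall, the cross-section has 2 separate islands. Island count = 2.

2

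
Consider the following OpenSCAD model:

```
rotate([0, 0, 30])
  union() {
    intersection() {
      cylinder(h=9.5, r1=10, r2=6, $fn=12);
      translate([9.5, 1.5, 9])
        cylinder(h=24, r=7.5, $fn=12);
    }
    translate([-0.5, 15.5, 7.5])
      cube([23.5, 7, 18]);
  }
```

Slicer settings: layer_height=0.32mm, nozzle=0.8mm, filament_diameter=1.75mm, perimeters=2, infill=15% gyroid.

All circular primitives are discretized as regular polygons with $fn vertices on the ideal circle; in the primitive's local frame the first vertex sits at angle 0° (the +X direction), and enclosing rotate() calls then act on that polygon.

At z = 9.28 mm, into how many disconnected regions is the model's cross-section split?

2

At z = 9.28 mm: the cone: at t=0.977 of its height the radius interpolates to r₁+(r₂−r₁)t = 6.093, giving a regular 12-gon of that circumradius; the r=7.5 cylinder at (9.5, 1.5) gives a regular 12-gon of circumradius 7.5 (constant along its height); After intersecting: the r=7.5 cylinder at (9.5, 1.5) partially overlaps the cone; clipping to the common part keeps 22.90 mm² — 1 connected region; the 23.5×7 cube at (-0.5, 15.5) contributes its full rectangle; Merging all regions: the 2 present regions are separate (no shared area or edge), so areas and boundary lengths simply add and each stays a separate island — 2 connected regions; (rotated 30° about Z; rotation is an isometry so areas/perimeters/island counts are preserved). The result has 2 disconnected regions.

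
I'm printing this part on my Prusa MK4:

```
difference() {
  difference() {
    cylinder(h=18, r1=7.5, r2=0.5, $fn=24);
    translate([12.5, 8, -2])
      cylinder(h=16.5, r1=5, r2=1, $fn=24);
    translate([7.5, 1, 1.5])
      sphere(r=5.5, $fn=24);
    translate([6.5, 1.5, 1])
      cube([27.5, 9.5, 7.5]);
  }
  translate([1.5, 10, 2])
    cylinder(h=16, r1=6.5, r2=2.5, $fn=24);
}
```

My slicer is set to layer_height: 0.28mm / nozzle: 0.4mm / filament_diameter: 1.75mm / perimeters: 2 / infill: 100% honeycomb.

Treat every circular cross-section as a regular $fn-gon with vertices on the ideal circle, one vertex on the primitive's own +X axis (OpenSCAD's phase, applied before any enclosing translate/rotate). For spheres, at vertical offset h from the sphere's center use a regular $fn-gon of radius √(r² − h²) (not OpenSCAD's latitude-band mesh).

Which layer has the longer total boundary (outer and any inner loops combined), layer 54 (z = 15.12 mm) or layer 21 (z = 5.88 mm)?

layer 21 (z = 5.88 mm)

Layer 54 (z = 15.12): the cone: at t=0.840 of its height the radius interpolates to r₁+(r₂−r₁)t = 1.620, giving a regular 24-gon of that circumradius (perimeter = 2·24·1.620·sin(180°/24) = 10.15 mm); the cone at (12.5, 8) is not intersected at this z (z outside [-2, 14.5]); the sphere at (7.5, 1) does not reach this height (|z−center|=13.620 > r=5.5); the cube at (6.5, 1.5) is not intersected at this z (z outside [1, 8.5]); Subtracting the remaining from the first: none of the subtracted shapes is present at this height, so the cone is unchanged — boundary = 10.15 mm; the cone at (1.5, 10) (r1=6.5→r2=2.5) has section circumradius 3.220 here — a regular 24-gon (perimeter = 2·24·3.220·sin(180°/24) = 20.17 mm); After the difference (first − rest): starting from the result so far, the cone at (1.5, 10) misses the remaining region (no effect) — boundary = 10.15 mm. So its perimeter = 10.15 mm. Layer 21 (z = 5.88): the cone (r1=7.5→r2=0.5) has section circumradius 5.213 here — a regular 24-gon (perimeter = 2·24·5.213·sin(180°/24) = 32.66 mm); the cone at (12.5, 8) (r1=5→r2=1) has section circumradius 3.090 here — a regular 24-gon (perimeter = 2·24·3.090·sin(180°/24) = 19.36 mm); the r=5.5 sphere at (7.5, 1) slices to a regular 24-gon of circumradius 3.326 (√(r²−h²) with h=4.38 from center) (perimeter = 2·24·3.326·sin(180°/24) = 20.84 mm); the cube at (6.5, 1.5) is present — its section is the full 27.5×9.5 rectangle (perimeter 74.00 mm); Taking the first minus the rest: starting from the cone, the cone at (12.5, 8) misses the remaining region (no effect); the r=5.5 sphere at (7.5, 1) partially overlaps it — only the 2.33 mm² overlap (of its 34.37 mm²) is removed, clipping the outline; the 27.5×9.5 cube at (6.5, 1.5) misses the remaining region (no effect) — boundary = 32.83 mm; the cone at (1.5, 10): at t=0.242 of its height the radius interpolates to r₁+(r₂−r₁)t = 5.530, giving a regular 24-gon of that circumradius (perimeter = 2·24·5.530·sin(180°/24) = 34.65 mm); Taking the first minus the rest: starting from that combined region, the cone at (1.5, 10) partially overlaps it — only the 1.30 mm² overlap (of its 94.98 mm²) is removed, clipping the outline — boundary = 32.82 mm. So its perimeter = 32.82 mm. Layer 21 is larger (32.82 vs 10.15 mm).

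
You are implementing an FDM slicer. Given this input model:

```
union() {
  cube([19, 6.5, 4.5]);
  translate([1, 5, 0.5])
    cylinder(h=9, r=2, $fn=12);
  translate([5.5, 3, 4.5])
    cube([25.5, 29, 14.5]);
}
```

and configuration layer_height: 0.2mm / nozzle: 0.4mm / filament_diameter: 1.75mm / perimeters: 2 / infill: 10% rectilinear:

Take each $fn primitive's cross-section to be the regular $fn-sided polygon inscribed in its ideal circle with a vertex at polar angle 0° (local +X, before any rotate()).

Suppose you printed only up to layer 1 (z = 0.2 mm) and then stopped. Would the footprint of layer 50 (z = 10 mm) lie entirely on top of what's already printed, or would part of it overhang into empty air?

part overhangs

Compare the two slices. At z = 0.2: the cube is present — its section is the full 19×6.5 rectangle (area 123.50 mm²); the cylinder at (1, 5) is not intersected at this z (z outside [0.5, 9.5]); the cube at (5.5, 3) is not intersected at this z (z outside [4.5, 19]); Taking the union: only the 19×6.5 cube is present, so the union is just that shape — area = 123.50 mm². At z = 10: the cube is absent (z outside [0, 4.5]); the cylinder at (1, 5) is absent (z outside [0.5, 9.5]); the cube at (5.5, 3) (footprint 25.5×29) is included at this height (area 739.50 mm²); Taking the union: only the 25.5×29 cube at (5.5, 3) is present, so the union is just that shape — area = 739.50 mm². Checking containment: at z = 10 the cross-section extends beyond the z = 0.2 cross-section by about 692.25 mm².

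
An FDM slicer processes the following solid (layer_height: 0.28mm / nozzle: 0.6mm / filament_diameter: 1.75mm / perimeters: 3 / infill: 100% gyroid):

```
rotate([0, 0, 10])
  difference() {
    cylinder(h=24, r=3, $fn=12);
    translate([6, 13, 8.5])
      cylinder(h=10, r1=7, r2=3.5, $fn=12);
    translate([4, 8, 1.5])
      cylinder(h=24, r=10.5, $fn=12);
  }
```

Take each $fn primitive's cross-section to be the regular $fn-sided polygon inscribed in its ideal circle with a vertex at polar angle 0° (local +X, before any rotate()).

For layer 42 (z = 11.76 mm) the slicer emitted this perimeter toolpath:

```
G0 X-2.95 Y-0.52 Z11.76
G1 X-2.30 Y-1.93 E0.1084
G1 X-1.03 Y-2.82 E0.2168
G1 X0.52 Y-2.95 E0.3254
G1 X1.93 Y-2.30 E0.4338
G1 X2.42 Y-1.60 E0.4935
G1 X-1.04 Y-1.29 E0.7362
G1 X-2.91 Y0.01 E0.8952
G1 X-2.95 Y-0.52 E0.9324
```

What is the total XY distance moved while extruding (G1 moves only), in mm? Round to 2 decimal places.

13.35 mm

Sum the Euclidean lengths of each G1 segment: total = 13.35 mm.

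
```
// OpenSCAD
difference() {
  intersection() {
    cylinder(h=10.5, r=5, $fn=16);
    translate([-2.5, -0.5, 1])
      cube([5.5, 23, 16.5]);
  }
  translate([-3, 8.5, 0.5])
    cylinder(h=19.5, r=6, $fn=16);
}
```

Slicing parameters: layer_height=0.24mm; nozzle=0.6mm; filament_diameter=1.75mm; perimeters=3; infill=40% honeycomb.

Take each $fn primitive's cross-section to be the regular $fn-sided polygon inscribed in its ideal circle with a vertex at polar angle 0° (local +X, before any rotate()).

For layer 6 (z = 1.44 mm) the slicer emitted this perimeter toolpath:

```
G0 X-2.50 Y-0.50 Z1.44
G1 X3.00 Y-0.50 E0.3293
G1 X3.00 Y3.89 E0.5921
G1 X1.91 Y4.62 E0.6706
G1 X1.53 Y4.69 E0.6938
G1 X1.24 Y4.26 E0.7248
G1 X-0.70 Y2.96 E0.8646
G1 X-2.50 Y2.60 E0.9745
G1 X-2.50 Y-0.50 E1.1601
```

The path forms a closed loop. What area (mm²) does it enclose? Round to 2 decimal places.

Apply the shoelace formula to the sequence of (X, Y) vertices; enclosed area = 22.46 mm².

22.46 mm²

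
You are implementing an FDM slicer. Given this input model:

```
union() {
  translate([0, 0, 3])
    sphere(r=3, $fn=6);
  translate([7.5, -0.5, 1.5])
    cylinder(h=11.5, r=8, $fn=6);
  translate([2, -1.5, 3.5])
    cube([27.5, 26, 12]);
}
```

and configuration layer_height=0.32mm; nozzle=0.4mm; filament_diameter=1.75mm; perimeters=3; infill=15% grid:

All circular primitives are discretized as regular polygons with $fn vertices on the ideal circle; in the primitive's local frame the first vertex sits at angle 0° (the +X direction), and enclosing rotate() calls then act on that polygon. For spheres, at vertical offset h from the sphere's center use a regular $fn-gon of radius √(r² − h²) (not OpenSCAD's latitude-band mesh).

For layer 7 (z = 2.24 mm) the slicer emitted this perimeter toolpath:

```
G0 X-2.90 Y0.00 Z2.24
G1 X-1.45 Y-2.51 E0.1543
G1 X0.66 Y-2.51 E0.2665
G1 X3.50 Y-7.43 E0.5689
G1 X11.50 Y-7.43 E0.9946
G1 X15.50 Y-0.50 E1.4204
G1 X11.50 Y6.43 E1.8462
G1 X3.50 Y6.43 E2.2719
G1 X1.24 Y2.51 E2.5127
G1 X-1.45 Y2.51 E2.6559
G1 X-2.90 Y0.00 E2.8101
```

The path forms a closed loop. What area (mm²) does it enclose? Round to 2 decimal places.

Apply the shoelace formula to the sequence of (X, Y) vertices; enclosed area = 178.50 mm².

178.50 mm²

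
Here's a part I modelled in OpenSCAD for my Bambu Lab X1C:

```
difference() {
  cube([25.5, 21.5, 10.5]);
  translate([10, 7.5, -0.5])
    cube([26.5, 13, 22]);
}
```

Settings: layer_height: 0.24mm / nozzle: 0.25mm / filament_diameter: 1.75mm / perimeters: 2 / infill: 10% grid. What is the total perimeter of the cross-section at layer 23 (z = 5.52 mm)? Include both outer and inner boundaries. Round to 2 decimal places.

125.00 mm

At z = 5.52 mm: the cube (footprint 25.5×21.5) is included at this height (perimeter 94.00 mm); the cube at (10, 7.5) is present — its section is the full 26.5×13 rectangle (perimeter 79.00 mm); After the difference (first − rest): starting from the 25.5×21.5 cube, the 26.5×13 cube at (10, 7.5) partially overlaps it — only the 201.50 mm² overlap (of its 344.50 mm²) is removed, clipping the outline — boundary = 125.00 mm. Overall, the cross-section is a single solid region. Total boundary length (outer) = 125.00 mm.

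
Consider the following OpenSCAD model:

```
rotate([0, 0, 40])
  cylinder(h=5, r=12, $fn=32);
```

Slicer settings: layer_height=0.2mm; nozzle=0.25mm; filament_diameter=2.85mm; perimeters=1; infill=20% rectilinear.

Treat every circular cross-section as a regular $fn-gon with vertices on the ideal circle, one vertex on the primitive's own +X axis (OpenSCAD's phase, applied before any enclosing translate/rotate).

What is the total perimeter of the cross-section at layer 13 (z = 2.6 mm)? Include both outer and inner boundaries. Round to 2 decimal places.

75.28 mm

At z = 2.6 mm: the r=12 cylinder gives a regular 32-gon of circumradius 12 (constant along its height) (perimeter = 2·32·12.000·sin(180°/32) = 75.28 mm); (whole slice rotated 40° about Z — lengths, areas and connectivity unchanged). Overall, the cross-section is a single solid region. Total boundary length (outer) = 75.28 mm.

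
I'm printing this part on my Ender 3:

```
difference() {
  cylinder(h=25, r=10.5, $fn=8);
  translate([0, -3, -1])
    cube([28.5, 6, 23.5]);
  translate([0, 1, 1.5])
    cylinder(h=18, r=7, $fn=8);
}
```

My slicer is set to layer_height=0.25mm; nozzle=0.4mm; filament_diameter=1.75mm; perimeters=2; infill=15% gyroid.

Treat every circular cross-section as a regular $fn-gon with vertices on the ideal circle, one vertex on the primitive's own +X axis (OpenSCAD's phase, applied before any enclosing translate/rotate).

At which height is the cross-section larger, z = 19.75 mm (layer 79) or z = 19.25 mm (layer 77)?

layer 79 (z = 19.75 mm)

Layer 79 (z = 19.75): the r=10.5 cylinder gives a regular 8-gon of circumradius 10.5 (constant along its height) (area = (8/2)·10.500²·sin(360°/8) = 311.83 mm²); the cube at (0, -3) is present — its section is the full 28.5×6 rectangle (area 171.00 mm²); the cylinder at (0, 1) is absent (z outside [1.5, 19.5]); Subtracting the remaining from the first: starting from the r=10.5 cylinder (311.83 mm²), the 28.5×6 cube at (0, -3) partially overlaps it — only the 59.27 mm² overlap (of its 171.00 mm²) is removed, clipping the outline — area = 252.56 mm². So its area = 252.56 mm². Layer 77 (z = 19.25): the r=10.5 cylinder contributes a regular 8-gon of circumradius 10.5 (area = (8/2)·10.500²·sin(360°/8) = 311.83 mm²); the 28.5×6 cube at (0, -3) contributes its full rectangle (area 171.00 mm²); the r=7 cylinder at (0, 1) contributes a regular 8-gon of circumradius 7 (area = (8/2)·7.000²·sin(360°/8) = 138.59 mm²); Taking the first minus the rest: starting from the r=10.5 cylinder (311.83 mm²), the 28.5×6 cube at (0, -3) partially overlaps it — only the 59.27 mm² overlap (of its 171.00 mm²) is removed, clipping the outline; the r=7 cylinder at (0, 1) partially overlaps it — only the 100.74 mm² overlap (of its 138.59 mm²) is removed, clipping the outline — area = 151.83 mm². So its area = 151.83 mm². Layer 79 is larger (252.56 vs 151.83 mm²).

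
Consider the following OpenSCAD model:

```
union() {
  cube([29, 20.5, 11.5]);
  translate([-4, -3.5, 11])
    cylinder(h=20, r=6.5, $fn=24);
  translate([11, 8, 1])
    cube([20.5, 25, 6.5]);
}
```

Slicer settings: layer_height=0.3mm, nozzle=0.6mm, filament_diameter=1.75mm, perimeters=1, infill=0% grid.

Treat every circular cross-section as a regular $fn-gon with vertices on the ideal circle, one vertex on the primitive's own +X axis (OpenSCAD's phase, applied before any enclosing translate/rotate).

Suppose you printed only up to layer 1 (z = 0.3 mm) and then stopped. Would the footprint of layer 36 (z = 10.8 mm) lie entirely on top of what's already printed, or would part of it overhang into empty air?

Compare the two slices. At z = 0.3: the cube is present — its section is the full 29×20.5 rectangle (area 594.50 mm²); the cylinder at (-4, -3.5) does not reach this height (z outside [11, 31]); the cube at (11, 8) does not reach this height (z outside [1, 7.5]); Taking the union: only the 29×20.5 cube is present, so the union is just that shape — area = 594.50 mm². At z = 10.8: the cube is present — its section is the full 29×20.5 rectangle (area 594.50 mm²); the cylinder at (-4, -3.5) does not reach this height (z outside [11, 31]); the cube at (11, 8) is not intersected at this z (z outside [1, 7.5]); Combining (union): only the 29×20.5 cube is present, so the union is just that shape — area = 594.50 mm². Checking containment: the cross-section at z = 10.8 is a subset of the cross-section at z = 0.3.

entirely on top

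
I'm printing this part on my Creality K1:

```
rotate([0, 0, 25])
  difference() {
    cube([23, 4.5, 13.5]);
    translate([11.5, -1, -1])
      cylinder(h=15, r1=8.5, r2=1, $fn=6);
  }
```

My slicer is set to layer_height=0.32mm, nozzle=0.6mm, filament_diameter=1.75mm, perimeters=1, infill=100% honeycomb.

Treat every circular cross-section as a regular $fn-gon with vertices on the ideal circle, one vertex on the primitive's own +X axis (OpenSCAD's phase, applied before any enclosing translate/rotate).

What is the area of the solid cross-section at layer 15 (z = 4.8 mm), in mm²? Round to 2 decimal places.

73.38 mm²

At z = 4.8 mm: the cube (footprint 23×4.5) is included at this height (area 103.50 mm²); the cone at (11.5, -1) (r1=8.5→r2=1) has section circumradius 5.600 here — a regular 6-gon (area = (6/2)·5.600²·sin(360°/6) = 81.48 mm²); Subtracting the remaining from the first: starting from the 23×4.5 cube (103.50 mm²), the cone at (11.5, -1) partially overlaps it — only the 30.12 mm² overlap (of its 81.48 mm²) is removed, clipping the outline — area = 73.38 mm²; (whole slice rotated 25° about Z — lengths, areas and connectivity unchanged). Overall, the cross-section is a single solid region. Net area = 73.38 mm².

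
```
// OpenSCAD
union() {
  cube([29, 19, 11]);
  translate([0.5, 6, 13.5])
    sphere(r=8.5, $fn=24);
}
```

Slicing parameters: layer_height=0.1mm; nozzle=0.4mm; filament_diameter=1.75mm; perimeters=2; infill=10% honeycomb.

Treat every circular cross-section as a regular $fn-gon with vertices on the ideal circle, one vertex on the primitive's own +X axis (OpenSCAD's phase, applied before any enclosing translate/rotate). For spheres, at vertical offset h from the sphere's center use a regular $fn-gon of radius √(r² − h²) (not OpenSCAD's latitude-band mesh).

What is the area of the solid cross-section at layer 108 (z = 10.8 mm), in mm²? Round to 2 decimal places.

652.19 mm²

At z = 10.8 mm: the 29×19 cube contributes its full rectangle (area 551.00 mm²); the r=8.5 sphere at (0.5, 6) slices to a regular 24-gon of circumradius 8.060 (√(r²−h²) with h=2.7 from center) (area = (24/2)·8.060²·sin(360°/24) = 201.75 mm²); Taking the union: the regions partially overlap — summed areas 752.75 mm² minus the doubly-counted overlap 100.57 mm² gives 652.19 mm² — area = 652.19 mm². Overall, the cross-section is a single solid region. Net area = 652.19 mm².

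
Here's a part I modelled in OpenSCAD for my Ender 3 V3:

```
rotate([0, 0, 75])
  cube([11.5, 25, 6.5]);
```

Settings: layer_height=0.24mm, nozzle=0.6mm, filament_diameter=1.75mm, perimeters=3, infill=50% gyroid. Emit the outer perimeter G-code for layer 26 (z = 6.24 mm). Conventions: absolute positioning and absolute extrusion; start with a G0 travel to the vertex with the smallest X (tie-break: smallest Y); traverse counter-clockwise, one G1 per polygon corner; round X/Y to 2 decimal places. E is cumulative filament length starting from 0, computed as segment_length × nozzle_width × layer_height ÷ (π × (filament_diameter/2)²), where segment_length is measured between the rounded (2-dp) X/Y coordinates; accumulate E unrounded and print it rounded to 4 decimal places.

At z = 6.24 mm: the cube (footprint 11.5×25) is included at this height; (rotated 75° about Z; rotation is an isometry so areas/perimeters/island counts are preserved). The outline is a single polygon with 4 vertices. Extrusion per mm of travel: 0.6 × 0.24 / (π × 0.875²) = 0.059868. Accumulating E over each segment gives final E = 4.3709.

G0 X-24.15 Y6.47 Z6.24
G1 X0.00 Y0.00 E1.4968
G1 X2.98 Y11.11 E2.1855
G1 X-21.17 Y17.58 E3.6823
G1 X-24.15 Y6.47 E4.3709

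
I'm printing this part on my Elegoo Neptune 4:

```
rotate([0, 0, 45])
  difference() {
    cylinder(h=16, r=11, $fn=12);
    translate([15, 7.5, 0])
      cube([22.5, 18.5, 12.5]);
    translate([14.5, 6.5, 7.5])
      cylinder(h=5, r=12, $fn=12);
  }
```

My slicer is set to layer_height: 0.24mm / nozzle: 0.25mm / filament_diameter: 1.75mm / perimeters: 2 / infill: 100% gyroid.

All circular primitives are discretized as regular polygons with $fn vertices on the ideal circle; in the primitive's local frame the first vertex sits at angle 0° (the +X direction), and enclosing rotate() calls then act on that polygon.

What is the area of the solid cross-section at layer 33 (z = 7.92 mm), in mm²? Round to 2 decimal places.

290.96 mm²

At z = 7.92 mm: the r=11 cylinder contributes a regular 12-gon of circumradius 11 (area = (12/2)·11.000²·sin(360°/12) = 363.00 mm²); the cube at (15, 7.5) is present — its section is the full 22.5×18.5 rectangle (area 416.25 mm²); the r=12 cylinder at (14.5, 6.5) contributes a regular 12-gon of circumradius 12 (area = (12/2)·12.000²·sin(360°/12) = 432.00 mm²); After the difference (first − rest): starting from the r=11 cylinder (363.00 mm²), the 22.5×18.5 cube at (15, 7.5) misses the remaining region (no effect); the r=12 cylinder at (14.5, 6.5) partially overlaps it — only the 72.04 mm² overlap (of its 432.00 mm²) is removed, clipping the outline — area = 290.96 mm²; (rotated 45° about Z; rotation is an isometry so areas/perimeters/island counts are preserved). Overall, the cross-section is a single solid region. Net area = 290.96 mm².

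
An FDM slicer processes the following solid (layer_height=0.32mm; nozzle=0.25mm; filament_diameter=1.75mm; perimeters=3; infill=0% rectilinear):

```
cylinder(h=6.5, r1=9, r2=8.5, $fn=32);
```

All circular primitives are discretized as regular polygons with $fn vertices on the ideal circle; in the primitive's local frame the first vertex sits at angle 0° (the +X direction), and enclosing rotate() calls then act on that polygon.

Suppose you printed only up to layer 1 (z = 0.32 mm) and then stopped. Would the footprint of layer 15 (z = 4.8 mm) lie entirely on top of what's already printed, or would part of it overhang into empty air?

entirely on top

Compare the two slices. At z = 0.32: the cone (r1=9→r2=8.5) has section circumradius 8.975 here — a regular 32-gon (area = (32/2)·8.975²·sin(360°/32) = 251.46 mm²). At z = 4.8: the cone: at t=0.738 of its height the radius interpolates to r₁+(r₂−r₁)t = 8.631, giving a regular 32-gon of that circumradius (area = (32/2)·8.631²·sin(360°/32) = 232.52 mm²). Checking containment: the cross-section at z = 4.8 is a subset of the cross-section at z = 0.32.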